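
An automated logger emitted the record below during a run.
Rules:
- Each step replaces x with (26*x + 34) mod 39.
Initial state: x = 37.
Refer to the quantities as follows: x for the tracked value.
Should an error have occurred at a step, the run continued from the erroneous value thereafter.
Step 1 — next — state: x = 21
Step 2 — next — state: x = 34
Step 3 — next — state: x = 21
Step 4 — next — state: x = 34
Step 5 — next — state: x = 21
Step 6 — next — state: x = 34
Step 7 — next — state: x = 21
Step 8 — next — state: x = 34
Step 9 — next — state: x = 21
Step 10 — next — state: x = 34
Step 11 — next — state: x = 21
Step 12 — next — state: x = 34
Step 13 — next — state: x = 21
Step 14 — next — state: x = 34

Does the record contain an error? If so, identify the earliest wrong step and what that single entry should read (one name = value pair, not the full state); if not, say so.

step 1: x = (26*37 + 34) mod 39 = 21 -> consistent with the record
step 2: x = (26*21 + 34) mod 39 = 34 -> no discrepancy
step 3: x = (26*34 + 34) mod 39 = 21 -> in agreement
step 4: x = (26*21 + 34) mod 39 = 34 -> consistent with the record
step 5: x = (26*34 + 34) mod 39 = 21 -> consistent with the record
step 6: x = (26*21 + 34) mod 39 = 34 -> in agreement
step 7: x = (26*34 + 34) mod 39 = 21 -> checks out
step 8: x = (26*21 + 34) mod 39 = 34 -> same as recorded
step 9: x = (26*34 + 34) mod 39 = 21 -> same as recorded
step 10: x = (26*21 + 34) mod 39 = 34 -> verified
step 11: x = (26*34 + 34) mod 39 = 21 -> checks out
step 12: x = (26*21 + 34) mod 39 = 34 -> verified
step 13: x = (26*34 + 34) mod 39 = 21 -> checks out
step 14: x = (26*21 + 34) mod 39 = 34 -> confirmed correct
All entries verified; no error found.

no error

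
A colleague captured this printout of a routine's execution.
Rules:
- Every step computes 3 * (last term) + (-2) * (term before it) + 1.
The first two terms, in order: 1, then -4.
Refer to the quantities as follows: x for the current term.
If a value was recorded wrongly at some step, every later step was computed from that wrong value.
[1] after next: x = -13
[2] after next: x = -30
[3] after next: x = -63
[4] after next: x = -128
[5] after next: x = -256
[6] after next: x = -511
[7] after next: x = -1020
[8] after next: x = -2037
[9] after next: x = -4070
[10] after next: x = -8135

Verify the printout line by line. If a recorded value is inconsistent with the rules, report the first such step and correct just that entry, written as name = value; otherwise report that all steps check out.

step 1: x = 3*(-4) + (-2)*(1) + (1) = -13 -> agrees with the printout
step 2: x = 3*(-13) + (-2)*(-4) + (1) = -30 -> matches
step 3: x = 3*(-30) + (-2)*(-13) + (1) = -63 -> confirmed correct
step 4: x = 3*(-63) + (-2)*(-30) + (1) = -128 -> matches
step 5: x = 3*(-128) + (-2)*(-63) + (1) = -257 -> the recorded entry deviates here
The audit stops at step 5: the recorded entry is wrong and should be x = -257.

step 5, x = -257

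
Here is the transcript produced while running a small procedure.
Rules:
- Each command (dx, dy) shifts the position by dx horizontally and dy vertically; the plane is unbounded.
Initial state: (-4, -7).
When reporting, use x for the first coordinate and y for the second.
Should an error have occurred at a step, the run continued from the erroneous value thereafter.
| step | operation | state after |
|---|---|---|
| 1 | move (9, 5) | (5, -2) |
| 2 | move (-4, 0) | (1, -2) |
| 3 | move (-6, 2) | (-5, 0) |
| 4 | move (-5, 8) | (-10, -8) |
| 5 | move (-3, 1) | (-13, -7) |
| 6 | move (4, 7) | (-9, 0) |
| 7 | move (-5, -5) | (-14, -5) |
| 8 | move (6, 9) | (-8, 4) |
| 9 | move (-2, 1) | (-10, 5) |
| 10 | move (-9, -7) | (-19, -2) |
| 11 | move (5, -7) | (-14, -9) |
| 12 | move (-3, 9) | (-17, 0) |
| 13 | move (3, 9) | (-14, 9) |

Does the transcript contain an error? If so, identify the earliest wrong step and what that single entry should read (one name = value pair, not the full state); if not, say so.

1. x = -4 + (9) = 5, y = -7 + (5) = -2 (confirmed correct)
2. x = 5 + (-4) = 1, y = -2 + (0) = -2 (agrees with the transcript)
3. x = 1 + (-6) = -5, y = -2 + (2) = 0 (confirmed correct)
4. x = -5 + (-5) = -10, y = 0 + (8) = 8 (this is not what the transcript shows)
Conclusion: step 4 carries the first error; the entry should be y = 8.

step 4, y = 8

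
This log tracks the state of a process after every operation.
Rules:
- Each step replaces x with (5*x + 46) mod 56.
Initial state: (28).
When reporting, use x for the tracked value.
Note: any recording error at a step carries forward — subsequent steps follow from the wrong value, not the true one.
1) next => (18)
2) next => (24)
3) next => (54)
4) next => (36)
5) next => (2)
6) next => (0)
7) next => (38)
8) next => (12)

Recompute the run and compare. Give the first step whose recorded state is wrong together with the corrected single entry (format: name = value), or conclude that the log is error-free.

Recomputing the run from the initial state:
step 1: x = 18
step 2: x = 24
step 3: x = 54
step 4: x = 36
step 5: x = 2
step 6: x = 0
step 7: x = 46
step 8: x = 52
The first disagreement with the log is at step 7, where the value should be x = 46.

step 7, x = 46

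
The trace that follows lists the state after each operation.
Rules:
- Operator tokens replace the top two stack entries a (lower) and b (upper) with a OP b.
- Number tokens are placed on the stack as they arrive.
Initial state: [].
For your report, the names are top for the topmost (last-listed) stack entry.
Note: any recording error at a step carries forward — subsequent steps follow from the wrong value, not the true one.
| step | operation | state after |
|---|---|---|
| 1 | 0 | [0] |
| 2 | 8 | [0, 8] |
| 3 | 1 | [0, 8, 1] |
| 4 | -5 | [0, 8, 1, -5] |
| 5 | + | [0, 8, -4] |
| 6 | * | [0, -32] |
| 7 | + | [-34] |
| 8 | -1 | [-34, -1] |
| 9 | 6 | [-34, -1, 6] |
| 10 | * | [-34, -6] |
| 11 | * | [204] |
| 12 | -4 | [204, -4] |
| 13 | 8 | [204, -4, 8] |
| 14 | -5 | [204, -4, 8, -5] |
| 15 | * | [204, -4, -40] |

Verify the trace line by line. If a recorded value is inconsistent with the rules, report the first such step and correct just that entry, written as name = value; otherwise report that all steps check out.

step 7, top = -32

Step 1: push 0: top = 0 — verified.
Step 2: push 8: top = 8 — matches.
Step 3: push 1: top = 1 — confirmed correct.
Step 4: push -5: top = -5 — no discrepancy.
Step 5: 1 + -5 = -4 — consistent with the trace.
Step 6: 8 * -4 = -32 — confirmed correct.
Step 7: 0 + -32 = -32 — first mismatch against the trace.
That makes step 7 the first incorrect line — top = -32 is what it should show.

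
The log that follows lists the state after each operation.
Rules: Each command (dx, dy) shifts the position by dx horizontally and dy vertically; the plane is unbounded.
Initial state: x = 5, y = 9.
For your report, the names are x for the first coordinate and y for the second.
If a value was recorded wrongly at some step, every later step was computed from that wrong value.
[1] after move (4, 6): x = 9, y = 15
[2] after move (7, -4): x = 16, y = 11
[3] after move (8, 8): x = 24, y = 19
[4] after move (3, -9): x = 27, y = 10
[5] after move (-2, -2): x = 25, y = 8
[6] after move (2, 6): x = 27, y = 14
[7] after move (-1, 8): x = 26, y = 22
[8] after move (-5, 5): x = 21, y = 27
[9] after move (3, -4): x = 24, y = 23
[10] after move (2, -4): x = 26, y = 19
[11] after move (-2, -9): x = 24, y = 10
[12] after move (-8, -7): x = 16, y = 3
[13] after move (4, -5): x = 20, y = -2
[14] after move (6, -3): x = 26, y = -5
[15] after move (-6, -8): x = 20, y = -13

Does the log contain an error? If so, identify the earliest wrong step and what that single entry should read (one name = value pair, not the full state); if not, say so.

no error

Recomputing the run from the initial state:
step 1: x = 9, y = 15
step 2: x = 16, y = 11
step 3: x = 24, y = 19
step 4: x = 27, y = 10
step 5: x = 25, y = 8
step 6: x = 27, y = 14
step 7: x = 26, y = 22
step 8: x = 21, y = 27
step 9: x = 24, y = 23
step 10: x = 26, y = 19
step 11: x = 24, y = 10
step 12: x = 16, y = 3
step 13: x = 20, y = -2
step 14: x = 26, y = -5
step 15: x = 20, y = -13
This matches the log at every step.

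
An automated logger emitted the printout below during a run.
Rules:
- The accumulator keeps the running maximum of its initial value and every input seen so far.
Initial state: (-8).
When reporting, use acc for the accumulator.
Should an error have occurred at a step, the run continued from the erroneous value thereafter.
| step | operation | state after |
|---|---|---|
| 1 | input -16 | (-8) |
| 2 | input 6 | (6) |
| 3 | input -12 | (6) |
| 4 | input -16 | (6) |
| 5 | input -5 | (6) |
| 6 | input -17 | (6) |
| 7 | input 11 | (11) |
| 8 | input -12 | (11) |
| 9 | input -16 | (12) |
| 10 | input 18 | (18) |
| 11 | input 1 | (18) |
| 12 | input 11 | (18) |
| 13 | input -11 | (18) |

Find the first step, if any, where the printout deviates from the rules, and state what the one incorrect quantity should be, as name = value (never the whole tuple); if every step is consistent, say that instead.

Step 1: acc = max(-8, -16) = -8 — matches.
Step 2: acc = max(-8, 6) = 6 — checks out.
Step 3: acc = max(6, -12) = 6 — agrees with the printout.
Step 4: acc = max(6, -16) = 6 — matches.
Step 5: acc = max(6, -5) = 6 — exactly as logged.
Step 6: acc = max(6, -17) = 6 — matches.
Step 7: acc = max(6, 11) = 11 — in agreement.
Step 8: acc = max(11, -12) = 11 — exactly as logged.
Step 9: acc = max(11, -16) = 11 — not what was recorded.
Conclusion: step 9 carries the first error; the entry should be acc = 11.

step 9, acc = 11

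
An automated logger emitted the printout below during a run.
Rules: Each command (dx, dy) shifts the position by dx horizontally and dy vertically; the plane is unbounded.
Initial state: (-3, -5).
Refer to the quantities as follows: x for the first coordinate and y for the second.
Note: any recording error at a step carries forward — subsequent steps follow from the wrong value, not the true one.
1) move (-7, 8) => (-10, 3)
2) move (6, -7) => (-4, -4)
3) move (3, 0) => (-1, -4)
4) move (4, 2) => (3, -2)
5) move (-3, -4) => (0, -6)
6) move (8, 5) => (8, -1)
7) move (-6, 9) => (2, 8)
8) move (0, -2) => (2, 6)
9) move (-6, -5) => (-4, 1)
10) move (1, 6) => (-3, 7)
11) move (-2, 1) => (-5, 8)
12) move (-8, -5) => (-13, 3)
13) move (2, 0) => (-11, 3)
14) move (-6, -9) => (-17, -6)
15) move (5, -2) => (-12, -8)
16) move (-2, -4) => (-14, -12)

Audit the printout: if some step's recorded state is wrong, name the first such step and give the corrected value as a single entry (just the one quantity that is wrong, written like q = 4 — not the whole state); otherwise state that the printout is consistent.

Step 1: x = -3 + (-7) = -10, y = -5 + (8) = 3 — matches.
Step 2: x = -10 + (6) = -4, y = 3 + (-7) = -4 — matches.
Step 3: x = -4 + (3) = -1, y = -4 + (0) = -4 — verified.
Step 4: x = -1 + (4) = 3, y = -4 + (2) = -2 — confirmed correct.
Step 5: x = 3 + (-3) = 0, y = -2 + (-4) = -6 — matches.
Step 6: x = 0 + (8) = 8, y = -6 + (5) = -1 — same as recorded.
Step 7: x = 8 + (-6) = 2, y = -1 + (9) = 8 — exactly as logged.
Step 8: x = 2 + (0) = 2, y = 8 + (-2) = 6 — same as recorded.
Step 9: x = 2 + (-6) = -4, y = 6 + (-5) = 1 — in agreement.
Step 10: x = -4 + (1) = -3, y = 1 + (6) = 7 — checks out.
Step 11: x = -3 + (-2) = -5, y = 7 + (1) = 8 — consistent with the printout.
Step 12: x = -5 + (-8) = -13, y = 8 + (-5) = 3 — no discrepancy.
Step 13: x = -13 + (2) = -11, y = 3 + (0) = 3 — confirmed correct.
Step 14: x = -11 + (-6) = -17, y = 3 + (-9) = -6 — confirmed correct.
Step 15: x = -17 + (5) = -12, y = -6 + (-2) = -8 — exactly as logged.
Step 16: x = -12 + (-2) = -14, y = -8 + (-4) = -12 — in agreement.
All entries verified; no error found.

no error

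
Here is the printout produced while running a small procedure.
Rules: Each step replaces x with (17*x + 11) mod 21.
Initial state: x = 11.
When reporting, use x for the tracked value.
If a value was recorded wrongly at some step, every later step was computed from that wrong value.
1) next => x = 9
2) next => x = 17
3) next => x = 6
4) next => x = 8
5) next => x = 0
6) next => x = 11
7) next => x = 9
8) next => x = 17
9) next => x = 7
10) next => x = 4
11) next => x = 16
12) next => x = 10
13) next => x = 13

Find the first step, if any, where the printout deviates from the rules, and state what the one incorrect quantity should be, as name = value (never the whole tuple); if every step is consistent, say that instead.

step 1: x = (17*11 + 11) mod 21 = 9 -> confirmed correct
step 2: x = (17*9 + 11) mod 21 = 17 -> agrees with the printout
step 3: x = (17*17 + 11) mod 21 = 6 -> same as recorded
step 4: x = (17*6 + 11) mod 21 = 8 -> verified
step 5: x = (17*8 + 11) mod 21 = 0 -> verified
step 6: x = (17*0 + 11) mod 21 = 11 -> no discrepancy
step 7: x = (17*11 + 11) mod 21 = 9 -> verified
step 8: x = (17*9 + 11) mod 21 = 17 -> checks out
step 9: x = (17*17 + 11) mod 21 = 6 -> not what was recorded
First incorrect step: 9; the correct value is x = 6.

step 9, x = 6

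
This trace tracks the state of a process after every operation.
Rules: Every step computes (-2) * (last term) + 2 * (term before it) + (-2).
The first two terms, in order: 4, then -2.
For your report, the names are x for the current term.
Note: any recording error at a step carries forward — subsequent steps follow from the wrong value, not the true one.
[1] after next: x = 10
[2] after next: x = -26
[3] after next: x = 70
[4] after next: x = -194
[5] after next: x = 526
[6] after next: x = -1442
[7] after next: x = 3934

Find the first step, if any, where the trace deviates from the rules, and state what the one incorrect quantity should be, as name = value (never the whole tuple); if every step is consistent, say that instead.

1. x = -2*(-2) + (2)*(4) + (-2) = 10 (same as recorded)
2. x = -2*(10) + (2)*(-2) + (-2) = -26 (confirmed correct)
3. x = -2*(-26) + (2)*(10) + (-2) = 70 (in agreement)
4. x = -2*(70) + (2)*(-26) + (-2) = -194 (agrees with the trace)
5. x = -2*(-194) + (2)*(70) + (-2) = 526 (in agreement)
6. x = -2*(526) + (2)*(-194) + (-2) = -1442 (checks out)
7. x = -2*(-1442) + (2)*(526) + (-2) = 3934 (agrees with the trace)
The recomputation confirms every line.

no error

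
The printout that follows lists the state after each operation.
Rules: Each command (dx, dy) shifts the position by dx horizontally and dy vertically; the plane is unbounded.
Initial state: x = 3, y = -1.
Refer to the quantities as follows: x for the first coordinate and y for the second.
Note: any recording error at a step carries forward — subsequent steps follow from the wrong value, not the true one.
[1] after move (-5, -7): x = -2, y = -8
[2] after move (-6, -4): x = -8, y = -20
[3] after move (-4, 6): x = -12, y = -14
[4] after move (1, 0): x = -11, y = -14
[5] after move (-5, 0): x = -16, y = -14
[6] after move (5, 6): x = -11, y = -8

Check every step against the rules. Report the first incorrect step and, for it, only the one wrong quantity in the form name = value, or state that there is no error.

Recomputing the run from the initial state:
step 1: x = -2, y = -8
step 2: x = -8, y = -12
step 3: x = -12, y = -6
step 4: x = -11, y = -6
step 5: x = -16, y = -6
step 6: x = -11, y = 0
The first disagreement with the printout is at step 2, where the value should be y = -12.

step 2, y = -12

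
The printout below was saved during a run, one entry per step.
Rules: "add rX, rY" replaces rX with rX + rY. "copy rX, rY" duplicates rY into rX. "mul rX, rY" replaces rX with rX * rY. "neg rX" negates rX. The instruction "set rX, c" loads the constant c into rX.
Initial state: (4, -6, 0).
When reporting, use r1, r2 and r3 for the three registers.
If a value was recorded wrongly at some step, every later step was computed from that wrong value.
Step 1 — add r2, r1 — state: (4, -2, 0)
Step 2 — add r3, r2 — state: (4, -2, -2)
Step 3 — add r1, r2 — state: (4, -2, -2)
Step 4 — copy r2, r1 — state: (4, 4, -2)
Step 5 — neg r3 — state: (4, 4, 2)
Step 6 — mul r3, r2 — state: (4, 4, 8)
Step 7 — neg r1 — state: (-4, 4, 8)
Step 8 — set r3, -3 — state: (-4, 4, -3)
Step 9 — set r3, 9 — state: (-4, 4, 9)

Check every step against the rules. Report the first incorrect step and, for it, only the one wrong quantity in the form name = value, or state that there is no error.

step 3, r1 = 2

1. r2 = -6 + 4 = -2 (consistent with the printout)
2. r3 = 0 + -2 = -2 (matches)
3. r1 = 4 + -2 = 2 (the printout disagrees here)
So the first discrepancy is step 3, where the right value is r1 = 2.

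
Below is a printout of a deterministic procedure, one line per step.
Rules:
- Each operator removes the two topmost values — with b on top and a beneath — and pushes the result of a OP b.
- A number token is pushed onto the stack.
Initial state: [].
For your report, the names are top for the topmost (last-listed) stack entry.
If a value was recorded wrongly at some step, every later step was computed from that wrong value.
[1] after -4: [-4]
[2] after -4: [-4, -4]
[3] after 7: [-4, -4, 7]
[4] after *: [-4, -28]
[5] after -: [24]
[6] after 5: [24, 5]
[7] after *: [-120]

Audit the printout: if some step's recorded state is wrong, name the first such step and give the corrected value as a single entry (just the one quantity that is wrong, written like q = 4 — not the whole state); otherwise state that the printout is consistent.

step 7, top = 120

Step 1: push -4: top = -4 — in agreement.
Step 2: push -4: top = -4 — same as recorded.
Step 3: push 7: top = 7 — in agreement.
Step 4: -4 * 7 = -28 — checks out.
Step 5: -4 - -28 = 24 — confirmed correct.
Step 6: push 5: top = 5 — verified.
Step 7: 24 * 5 = 120 — the printout has a different value.
First deviation found at step 7; the corrected entry is top = 120.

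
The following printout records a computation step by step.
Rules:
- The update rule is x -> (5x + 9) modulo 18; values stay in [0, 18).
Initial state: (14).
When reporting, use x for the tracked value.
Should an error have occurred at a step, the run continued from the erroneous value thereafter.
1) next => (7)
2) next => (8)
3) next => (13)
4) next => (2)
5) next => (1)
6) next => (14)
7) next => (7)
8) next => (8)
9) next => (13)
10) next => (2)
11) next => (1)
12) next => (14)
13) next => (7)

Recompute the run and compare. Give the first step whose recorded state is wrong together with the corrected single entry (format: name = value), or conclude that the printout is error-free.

1. x = (5*14 + 9) mod 18 = 7 (no discrepancy)
2. x = (5*7 + 9) mod 18 = 8 (matches)
3. x = (5*8 + 9) mod 18 = 13 (confirmed correct)
4. x = (5*13 + 9) mod 18 = 2 (confirmed correct)
5. x = (5*2 + 9) mod 18 = 1 (agrees with the printout)
6. x = (5*1 + 9) mod 18 = 14 (confirmed correct)
7. x = (5*14 + 9) mod 18 = 7 (consistent with the printout)
8. x = (5*7 + 9) mod 18 = 8 (in agreement)
9. x = (5*8 + 9) mod 18 = 13 (consistent with the printout)
10. x = (5*13 + 9) mod 18 = 2 (checks out)
11. x = (5*2 + 9) mod 18 = 1 (no discrepancy)
12. x = (5*1 + 9) mod 18 = 14 (same as recorded)
13. x = (5*14 + 9) mod 18 = 7 (confirmed correct)
Each recorded entry agrees with the recomputation.

no error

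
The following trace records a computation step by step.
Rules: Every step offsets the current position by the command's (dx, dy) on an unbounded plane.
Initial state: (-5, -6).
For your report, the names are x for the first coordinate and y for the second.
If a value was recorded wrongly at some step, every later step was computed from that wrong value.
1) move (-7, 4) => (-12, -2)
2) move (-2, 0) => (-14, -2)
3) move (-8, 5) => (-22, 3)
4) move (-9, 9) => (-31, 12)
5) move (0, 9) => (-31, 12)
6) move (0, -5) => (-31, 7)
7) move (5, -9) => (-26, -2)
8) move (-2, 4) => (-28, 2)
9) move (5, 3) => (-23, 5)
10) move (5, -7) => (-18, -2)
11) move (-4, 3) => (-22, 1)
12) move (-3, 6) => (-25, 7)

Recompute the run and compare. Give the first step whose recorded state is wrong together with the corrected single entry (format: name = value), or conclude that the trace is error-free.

Recomputing the run from the initial state:
step 1: x = -12, y = -2
step 2: x = -14, y = -2
step 3: x = -22, y = 3
step 4: x = -31, y = 12
step 5: x = -31, y = 21
step 6: x = -31, y = 16
step 7: x = -26, y = 7
step 8: x = -28, y = 11
step 9: x = -23, y = 14
step 10: x = -18, y = 7
step 11: x = -22, y = 10
step 12: x = -25, y = 16
The first disagreement with the trace is at step 5, where the value should be y = 21.

step 5, y = 21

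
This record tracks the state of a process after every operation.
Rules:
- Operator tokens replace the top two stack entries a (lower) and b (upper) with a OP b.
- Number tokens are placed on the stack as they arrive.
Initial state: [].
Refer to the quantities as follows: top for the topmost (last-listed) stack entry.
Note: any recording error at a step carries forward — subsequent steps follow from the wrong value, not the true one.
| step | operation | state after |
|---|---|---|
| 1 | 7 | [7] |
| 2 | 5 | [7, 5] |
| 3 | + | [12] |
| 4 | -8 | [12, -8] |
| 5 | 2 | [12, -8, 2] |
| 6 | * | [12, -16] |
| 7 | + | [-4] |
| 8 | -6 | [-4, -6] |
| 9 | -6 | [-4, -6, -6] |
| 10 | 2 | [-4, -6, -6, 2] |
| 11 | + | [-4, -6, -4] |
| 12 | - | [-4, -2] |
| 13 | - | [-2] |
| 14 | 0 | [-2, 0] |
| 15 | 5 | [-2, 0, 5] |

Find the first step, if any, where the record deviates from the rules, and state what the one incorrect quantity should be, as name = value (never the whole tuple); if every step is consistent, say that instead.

1. push 7: top = 7 (matches)
2. push 5: top = 5 (confirmed correct)
3. 7 + 5 = 12 (matches)
4. push -8: top = -8 (consistent with the record)
5. push 2: top = 2 (same as recorded)
6. -8 * 2 = -16 (no discrepancy)
7. 12 + -16 = -4 (confirmed correct)
8. push -6: top = -6 (in agreement)
9. push -6: top = -6 (confirmed correct)
10. push 2: top = 2 (in agreement)
11. -6 + 2 = -4 (matches)
12. -6 - -4 = -2 (verified)
13. -4 - -2 = -2 (matches)
14. push 0: top = 0 (exactly as logged)
15. push 5: top = 5 (matches)
Every step is consistent.

no error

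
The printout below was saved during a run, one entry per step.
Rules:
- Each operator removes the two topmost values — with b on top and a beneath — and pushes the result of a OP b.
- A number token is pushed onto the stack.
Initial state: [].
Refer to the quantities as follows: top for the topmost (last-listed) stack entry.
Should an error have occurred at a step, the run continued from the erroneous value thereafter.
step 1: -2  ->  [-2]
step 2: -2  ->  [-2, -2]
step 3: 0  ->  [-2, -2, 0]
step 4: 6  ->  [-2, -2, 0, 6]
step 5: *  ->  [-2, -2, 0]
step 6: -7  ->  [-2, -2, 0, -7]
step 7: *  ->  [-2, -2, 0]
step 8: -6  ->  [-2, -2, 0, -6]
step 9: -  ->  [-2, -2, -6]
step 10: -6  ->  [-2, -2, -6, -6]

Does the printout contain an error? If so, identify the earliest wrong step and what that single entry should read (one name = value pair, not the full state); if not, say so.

step 9, top = 6

1. push -2: top = -2 (exactly as logged)
2. push -2: top = -2 (matches)
3. push 0: top = 0 (no discrepancy)
4. push 6: top = 6 (exactly as logged)
5. 0 * 6 = 0 (same as recorded)
6. push -7: top = -7 (no discrepancy)
7. 0 * -7 = 0 (confirmed correct)
8. push -6: top = -6 (consistent with the printout)
9. 0 - -6 = 6 (the entry is off here)
That makes step 9 the first incorrect line — top = 6 is what it should show.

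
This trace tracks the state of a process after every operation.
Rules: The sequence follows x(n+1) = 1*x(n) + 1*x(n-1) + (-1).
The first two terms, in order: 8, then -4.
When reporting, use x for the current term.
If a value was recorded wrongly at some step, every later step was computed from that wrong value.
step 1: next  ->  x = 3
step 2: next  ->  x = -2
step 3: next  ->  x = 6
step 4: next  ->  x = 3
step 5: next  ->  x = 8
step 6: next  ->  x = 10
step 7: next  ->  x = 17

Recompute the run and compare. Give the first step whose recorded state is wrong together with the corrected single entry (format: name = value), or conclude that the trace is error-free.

step 3, x = 0

step 1: x = 1*(-4) + (1)*(8) + (-1) = 3 -> confirmed correct
step 2: x = 1*(3) + (1)*(-4) + (-1) = -2 -> consistent with the trace
step 3: x = 1*(-2) + (1)*(3) + (-1) = 0 -> the trace has a different value
The earliest wrong entry is at step 3: it should read x = 0.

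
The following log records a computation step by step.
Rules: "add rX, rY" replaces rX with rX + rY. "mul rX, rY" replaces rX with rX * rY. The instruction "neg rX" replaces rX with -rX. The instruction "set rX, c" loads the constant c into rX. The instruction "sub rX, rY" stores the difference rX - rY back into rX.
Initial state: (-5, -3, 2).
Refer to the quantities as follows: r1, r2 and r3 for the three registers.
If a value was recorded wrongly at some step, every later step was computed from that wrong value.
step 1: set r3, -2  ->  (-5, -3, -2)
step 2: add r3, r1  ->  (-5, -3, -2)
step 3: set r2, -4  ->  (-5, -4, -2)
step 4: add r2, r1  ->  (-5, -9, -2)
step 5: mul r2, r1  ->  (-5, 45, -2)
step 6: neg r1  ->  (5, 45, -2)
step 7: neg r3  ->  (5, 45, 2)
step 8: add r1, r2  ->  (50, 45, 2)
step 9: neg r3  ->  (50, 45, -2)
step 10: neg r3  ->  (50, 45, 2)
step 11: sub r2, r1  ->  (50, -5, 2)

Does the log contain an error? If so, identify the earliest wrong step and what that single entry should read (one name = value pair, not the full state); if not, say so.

step 2, r3 = -7

step 1: r3 = -2 -> verified
step 2: r3 = -2 + -5 = -7 -> the entry is off here
First deviation found at step 2; the corrected entry is r3 = -7.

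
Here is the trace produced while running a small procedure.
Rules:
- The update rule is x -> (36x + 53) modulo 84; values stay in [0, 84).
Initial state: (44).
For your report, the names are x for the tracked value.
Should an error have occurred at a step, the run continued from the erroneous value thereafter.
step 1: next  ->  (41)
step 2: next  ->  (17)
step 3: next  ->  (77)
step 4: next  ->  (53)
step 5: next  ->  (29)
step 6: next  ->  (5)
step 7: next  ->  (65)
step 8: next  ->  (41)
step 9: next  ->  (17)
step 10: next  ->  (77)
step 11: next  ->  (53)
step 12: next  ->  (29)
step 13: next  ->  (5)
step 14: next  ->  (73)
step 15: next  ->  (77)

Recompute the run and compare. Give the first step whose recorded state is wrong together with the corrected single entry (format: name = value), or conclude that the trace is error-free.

step 14, x = 65

Step 1: x = (36*44 + 53) mod 84 = 41 — verified.
Step 2: x = (36*41 + 53) mod 84 = 17 — same as recorded.
Step 3: x = (36*17 + 53) mod 84 = 77 — in agreement.
Step 4: x = (36*77 + 53) mod 84 = 53 — verified.
Step 5: x = (36*53 + 53) mod 84 = 29 — checks out.
Step 6: x = (36*29 + 53) mod 84 = 5 — verified.
Step 7: x = (36*5 + 53) mod 84 = 65 — agrees with the trace.
Step 8: x = (36*65 + 53) mod 84 = 41 — exactly as logged.
Step 9: x = (36*41 + 53) mod 84 = 17 — agrees with the trace.
Step 10: x = (36*17 + 53) mod 84 = 77 — matches.
Step 11: x = (36*77 + 53) mod 84 = 53 — matches.
Step 12: x = (36*53 + 53) mod 84 = 29 — in agreement.
Step 13: x = (36*29 + 53) mod 84 = 5 — confirmed correct.
Step 14: x = (36*5 + 53) mod 84 = 65 — the trace has a different value.
Step 14 is the first one off; corrected, x = 65.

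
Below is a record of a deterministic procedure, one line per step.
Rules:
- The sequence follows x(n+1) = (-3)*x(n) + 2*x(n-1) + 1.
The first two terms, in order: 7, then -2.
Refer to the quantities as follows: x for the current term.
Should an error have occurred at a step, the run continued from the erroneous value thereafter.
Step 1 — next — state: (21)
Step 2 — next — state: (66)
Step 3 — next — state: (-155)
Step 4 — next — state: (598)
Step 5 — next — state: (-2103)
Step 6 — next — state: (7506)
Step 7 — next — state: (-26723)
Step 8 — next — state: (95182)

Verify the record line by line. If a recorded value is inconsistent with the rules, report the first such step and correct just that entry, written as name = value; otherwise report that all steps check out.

Step 1: x = -3*(-2) + (2)*(7) + (1) = 21 — verified.
Step 2: x = -3*(21) + (2)*(-2) + (1) = -66 — the entry is off here.
First incorrect step: 2; the correct value is x = -66.

step 2, x = -66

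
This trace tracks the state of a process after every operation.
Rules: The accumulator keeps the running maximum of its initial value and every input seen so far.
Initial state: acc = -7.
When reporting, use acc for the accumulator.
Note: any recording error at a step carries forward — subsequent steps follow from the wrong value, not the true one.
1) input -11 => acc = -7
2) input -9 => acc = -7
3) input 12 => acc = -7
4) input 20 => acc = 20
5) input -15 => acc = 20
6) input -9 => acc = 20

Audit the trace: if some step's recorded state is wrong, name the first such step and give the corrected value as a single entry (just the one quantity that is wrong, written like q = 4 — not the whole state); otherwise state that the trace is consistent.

step 3, acc = 12

step 1: acc = max(-7, -11) = -7 -> in agreement
step 2: acc = max(-7, -9) = -7 -> exactly as logged
step 3: acc = max(-7, 12) = 12 -> the recorded entry deviates here
First incorrect step: 3; the correct value is acc = 12.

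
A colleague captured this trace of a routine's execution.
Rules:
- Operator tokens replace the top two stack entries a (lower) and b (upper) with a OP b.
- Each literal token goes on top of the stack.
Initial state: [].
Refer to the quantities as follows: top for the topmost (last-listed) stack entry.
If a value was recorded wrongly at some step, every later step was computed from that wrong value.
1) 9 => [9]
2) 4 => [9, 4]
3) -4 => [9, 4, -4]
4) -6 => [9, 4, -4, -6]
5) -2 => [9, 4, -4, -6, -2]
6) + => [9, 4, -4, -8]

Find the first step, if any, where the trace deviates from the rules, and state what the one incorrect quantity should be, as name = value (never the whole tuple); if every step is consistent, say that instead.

Recomputing the run from the initial state:
step 1: [9]
step 2: [9, 4]
step 3: [9, 4, -4]
step 4: [9, 4, -4, -6]
step 5: [9, 4, -4, -6, -2]
step 6: [9, 4, -4, -8]
This matches the trace at every step.

no error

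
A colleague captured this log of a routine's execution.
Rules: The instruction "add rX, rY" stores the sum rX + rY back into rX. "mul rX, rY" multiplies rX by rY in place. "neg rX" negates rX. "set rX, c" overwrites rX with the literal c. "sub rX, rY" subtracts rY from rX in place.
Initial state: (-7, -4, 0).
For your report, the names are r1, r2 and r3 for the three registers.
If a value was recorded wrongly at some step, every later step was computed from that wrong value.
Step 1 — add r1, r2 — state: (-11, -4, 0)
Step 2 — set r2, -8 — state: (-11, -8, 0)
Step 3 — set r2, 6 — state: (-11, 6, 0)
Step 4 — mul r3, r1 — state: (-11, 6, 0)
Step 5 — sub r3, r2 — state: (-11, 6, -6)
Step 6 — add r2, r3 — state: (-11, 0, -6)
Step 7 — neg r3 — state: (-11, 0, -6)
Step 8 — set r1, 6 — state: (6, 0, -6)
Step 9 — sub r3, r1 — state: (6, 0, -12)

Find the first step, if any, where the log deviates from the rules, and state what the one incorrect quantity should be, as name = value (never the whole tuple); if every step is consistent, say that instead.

Recomputing the run from the initial state:
step 1: r1 = -11, r2 = -4, r3 = 0
step 2: r1 = -11, r2 = -8, r3 = 0
step 3: r1 = -11, r2 = 6, r3 = 0
step 4: r1 = -11, r2 = 6, r3 = 0
step 5: r1 = -11, r2 = 6, r3 = -6
step 6: r1 = -11, r2 = 0, r3 = -6
step 7: r1 = -11, r2 = 0, r3 = 6
step 8: r1 = 6, r2 = 0, r3 = 6
step 9: r1 = 6, r2 = 0, r3 = 0
The first disagreement with the log is at step 7, where the value should be r3 = 6.

step 7, r3 = 6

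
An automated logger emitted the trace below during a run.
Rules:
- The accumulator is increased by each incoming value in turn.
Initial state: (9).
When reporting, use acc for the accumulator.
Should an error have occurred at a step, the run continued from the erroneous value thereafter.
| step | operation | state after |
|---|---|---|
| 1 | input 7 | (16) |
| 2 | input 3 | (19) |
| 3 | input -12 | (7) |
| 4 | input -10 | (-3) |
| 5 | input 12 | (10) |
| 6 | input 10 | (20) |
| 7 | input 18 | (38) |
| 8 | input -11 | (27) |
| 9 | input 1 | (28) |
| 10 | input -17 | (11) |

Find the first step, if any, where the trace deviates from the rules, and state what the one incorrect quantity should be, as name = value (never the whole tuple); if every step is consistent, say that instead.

Recomputing the run from the initial state:
step 1: acc = 16
step 2: acc = 19
step 3: acc = 7
step 4: acc = -3
step 5: acc = 9
step 6: acc = 19
step 7: acc = 37
step 8: acc = 26
step 9: acc = 27
step 10: acc = 10
The first disagreement with the trace is at step 5, where the value should be acc = 9.

step 5, acc = 9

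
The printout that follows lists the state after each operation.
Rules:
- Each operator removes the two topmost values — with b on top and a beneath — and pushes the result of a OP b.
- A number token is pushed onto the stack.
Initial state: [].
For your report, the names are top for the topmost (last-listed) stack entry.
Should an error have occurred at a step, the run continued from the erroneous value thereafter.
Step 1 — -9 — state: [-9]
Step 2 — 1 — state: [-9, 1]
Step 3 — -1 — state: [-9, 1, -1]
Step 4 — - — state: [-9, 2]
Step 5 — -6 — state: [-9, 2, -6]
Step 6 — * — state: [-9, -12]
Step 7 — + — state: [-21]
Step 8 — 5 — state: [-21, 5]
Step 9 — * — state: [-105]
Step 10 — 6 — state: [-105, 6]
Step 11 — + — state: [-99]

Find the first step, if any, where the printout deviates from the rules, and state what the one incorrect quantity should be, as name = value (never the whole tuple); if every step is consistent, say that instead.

Step 1: push -9: top = -9 — in agreement.
Step 2: push 1: top = 1 — consistent with the printout.
Step 3: push -1: top = -1 — in agreement.
Step 4: 1 - -1 = 2 — consistent with the printout.
Step 5: push -6: top = -6 — consistent with the printout.
Step 6: 2 * -6 = -12 — consistent with the printout.
Step 7: -9 + -12 = -21 — matches.
Step 8: push 5: top = 5 — in agreement.
Step 9: -21 * 5 = -105 — confirmed correct.
Step 10: push 6: top = 6 — confirmed correct.
Step 11: -105 + 6 = -99 — confirmed correct.
All steps check out; nothing to correct.

no error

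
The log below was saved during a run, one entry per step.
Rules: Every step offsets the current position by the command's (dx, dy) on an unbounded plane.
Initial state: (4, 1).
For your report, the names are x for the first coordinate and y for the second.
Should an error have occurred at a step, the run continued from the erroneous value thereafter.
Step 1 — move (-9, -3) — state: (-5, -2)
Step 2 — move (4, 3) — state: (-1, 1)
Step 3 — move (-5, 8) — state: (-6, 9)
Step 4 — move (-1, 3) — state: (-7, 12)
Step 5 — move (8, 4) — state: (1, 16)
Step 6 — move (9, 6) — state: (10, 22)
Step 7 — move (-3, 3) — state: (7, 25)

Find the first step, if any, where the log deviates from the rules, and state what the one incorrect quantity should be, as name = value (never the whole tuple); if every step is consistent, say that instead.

1. x = 4 + (-9) = -5, y = 1 + (-3) = -2 (verified)
2. x = -5 + (4) = -1, y = -2 + (3) = 1 (exactly as logged)
3. x = -1 + (-5) = -6, y = 1 + (8) = 9 (consistent with the log)
4. x = -6 + (-1) = -7, y = 9 + (3) = 12 (agrees with the log)
5. x = -7 + (8) = 1, y = 12 + (4) = 16 (in agreement)
6. x = 1 + (9) = 10, y = 16 + (6) = 22 (matches)
7. x = 10 + (-3) = 7, y = 22 + (3) = 25 (in agreement)
The whole run recomputes cleanly — no discrepancies.

no error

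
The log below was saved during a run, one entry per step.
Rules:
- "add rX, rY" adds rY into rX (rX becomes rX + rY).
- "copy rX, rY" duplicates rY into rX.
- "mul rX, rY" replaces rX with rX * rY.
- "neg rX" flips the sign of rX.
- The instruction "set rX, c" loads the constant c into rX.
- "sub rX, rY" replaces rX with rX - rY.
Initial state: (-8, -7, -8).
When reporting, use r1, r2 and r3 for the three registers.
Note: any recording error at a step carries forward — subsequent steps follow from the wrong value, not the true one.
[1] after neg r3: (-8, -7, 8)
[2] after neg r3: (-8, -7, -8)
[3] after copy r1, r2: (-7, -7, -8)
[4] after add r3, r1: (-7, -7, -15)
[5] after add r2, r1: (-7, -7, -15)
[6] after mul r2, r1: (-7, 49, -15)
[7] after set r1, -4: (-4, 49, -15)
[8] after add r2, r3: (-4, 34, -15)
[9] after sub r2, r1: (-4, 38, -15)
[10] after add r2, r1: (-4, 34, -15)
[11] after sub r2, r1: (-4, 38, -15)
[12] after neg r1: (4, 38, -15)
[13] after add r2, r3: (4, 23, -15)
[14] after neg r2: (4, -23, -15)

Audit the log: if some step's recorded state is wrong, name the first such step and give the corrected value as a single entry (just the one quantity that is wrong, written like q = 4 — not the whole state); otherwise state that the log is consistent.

Step 1: r3 = -(-8) = 8 — verified.
Step 2: r3 = -(8) = -8 — matches.
Step 3: r1 = -7 — verified.
Step 4: r3 = -8 + -7 = -15 — verified.
Step 5: r2 = -7 + -7 = -14 — first mismatch against the log.
Step 5 is the first one off; corrected, r2 = -14.

step 5, r2 = -14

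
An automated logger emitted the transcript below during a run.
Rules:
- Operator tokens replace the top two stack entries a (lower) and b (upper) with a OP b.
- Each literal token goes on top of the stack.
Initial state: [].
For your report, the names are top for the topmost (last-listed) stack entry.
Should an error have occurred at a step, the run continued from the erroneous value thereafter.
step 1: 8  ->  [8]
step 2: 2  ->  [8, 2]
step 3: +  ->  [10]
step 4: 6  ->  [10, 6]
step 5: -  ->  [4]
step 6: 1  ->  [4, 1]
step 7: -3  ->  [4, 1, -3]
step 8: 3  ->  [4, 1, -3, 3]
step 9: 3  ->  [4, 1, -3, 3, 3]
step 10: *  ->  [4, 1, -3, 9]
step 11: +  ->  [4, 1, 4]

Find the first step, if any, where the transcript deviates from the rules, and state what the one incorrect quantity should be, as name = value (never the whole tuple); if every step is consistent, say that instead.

step 11, top = 6

Recomputing the run from the initial state:
step 1: [8]
step 2: [8, 2]
step 3: [10]
step 4: [10, 6]
step 5: [4]
step 6: [4, 1]
step 7: [4, 1, -3]
step 8: [4, 1, -3, 3]
step 9: [4, 1, -3, 3, 3]
step 10: [4, 1, -3, 9]
step 11: [4, 1, 6]
The first disagreement with the transcript is at step 11, where the value should be top = 6.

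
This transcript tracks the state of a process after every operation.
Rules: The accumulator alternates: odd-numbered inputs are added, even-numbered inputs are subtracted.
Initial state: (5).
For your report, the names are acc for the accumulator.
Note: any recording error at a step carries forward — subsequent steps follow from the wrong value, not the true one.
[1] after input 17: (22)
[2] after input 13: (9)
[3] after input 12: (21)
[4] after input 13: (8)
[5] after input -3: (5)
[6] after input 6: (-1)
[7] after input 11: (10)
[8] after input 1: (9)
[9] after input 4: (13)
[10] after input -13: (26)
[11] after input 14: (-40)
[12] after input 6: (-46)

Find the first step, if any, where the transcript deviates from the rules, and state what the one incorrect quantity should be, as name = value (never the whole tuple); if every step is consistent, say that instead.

Step 1: acc = 5 + 17 = 22 — confirmed correct.
Step 2: acc = 22 - 13 = 9 — same as recorded.
Step 3: acc = 9 + 12 = 21 — same as recorded.
Step 4: acc = 21 - 13 = 8 — confirmed correct.
Step 5: acc = 8 + -3 = 5 — verified.
Step 6: acc = 5 - 6 = -1 — confirmed correct.
Step 7: acc = -1 + 11 = 10 — checks out.
Step 8: acc = 10 - 1 = 9 — verified.
Step 9: acc = 9 + 4 = 13 — agrees with the transcript.
Step 10: acc = 13 - -13 = 26 — agrees with the transcript.
Step 11: acc = 26 + 14 = 40 — a discrepancy with the transcript.
Conclusion: step 11 carries the first error; the entry should be acc = 40.

step 11, acc = 40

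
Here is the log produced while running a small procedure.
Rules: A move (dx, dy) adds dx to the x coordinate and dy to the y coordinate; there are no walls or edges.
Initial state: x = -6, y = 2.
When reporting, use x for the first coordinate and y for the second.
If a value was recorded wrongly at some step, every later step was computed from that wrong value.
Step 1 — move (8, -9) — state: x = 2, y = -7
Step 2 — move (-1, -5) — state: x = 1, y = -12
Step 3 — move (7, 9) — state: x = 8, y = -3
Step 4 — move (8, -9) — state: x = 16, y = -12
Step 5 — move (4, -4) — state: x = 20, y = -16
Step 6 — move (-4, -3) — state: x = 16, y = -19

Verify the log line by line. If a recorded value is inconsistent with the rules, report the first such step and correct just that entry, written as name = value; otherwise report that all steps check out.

Recomputing the run from the initial state:
step 1: x = 2, y = -7
step 2: x = 1, y = -12
step 3: x = 8, y = -3
step 4: x = 16, y = -12
step 5: x = 20, y = -16
step 6: x = 16, y = -19
This matches the log at every step.

no error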